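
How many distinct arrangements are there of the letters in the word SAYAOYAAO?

3780

SAYAOYAAO has 9 letters with A appearing 4 times, O appearing twice, and Y appearing twice.
Dividing 9! = 362880 by 4!·2!·2! = 96 for the repeated letters gives 3780.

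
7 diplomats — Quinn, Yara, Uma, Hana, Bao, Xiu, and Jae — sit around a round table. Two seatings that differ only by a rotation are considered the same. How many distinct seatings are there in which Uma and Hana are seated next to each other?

Glue Uma and Hana into a block (2 internal orders). Seating 6 units around a circle gives (5)! arrangements.
So 2 × (5)! = 2 × 120 = 240.

240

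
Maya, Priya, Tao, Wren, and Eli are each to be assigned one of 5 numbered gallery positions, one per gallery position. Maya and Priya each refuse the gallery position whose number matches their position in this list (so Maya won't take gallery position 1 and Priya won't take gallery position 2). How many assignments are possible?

Let Aᵢ (for i ∈ {1, 2}) be the placements that put person i in their forbidden gallery position. Any j of these fix j positions, leaving (5−j)! ways to fill the rest, and there are C(2,j) ways to pick which j.
By inclusion–exclusion, the number of valid placements is Σ_{j=0}^{2} (−1)^j C(2,j)·(5−j)!.
Computing: 120 − 48 + 6 = 78.

78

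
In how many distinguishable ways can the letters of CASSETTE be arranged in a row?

5040

The 8 letters of CASSETTE have repeats: E appearing twice, S appearing twice, and T appearing twice.
The number of distinct arrangements is 8!/(2!·2!·2!) = 40320/8 = 5040.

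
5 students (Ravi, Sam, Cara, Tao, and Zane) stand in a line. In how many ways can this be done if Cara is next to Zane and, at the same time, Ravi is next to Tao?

Treat {Cara,Zane} as one block (2 orders) and {Ravi,Tao} as another (2 orders).
That leaves 3 units to arrange: 2 × 2 × 3! = 4 × 6 = 24.

24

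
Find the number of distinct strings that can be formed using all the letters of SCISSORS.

The 8 letters of SCISSORS have repeats: S appearing 4 times.
The number of distinct arrangements is 8!/(4!) = 40320/24 = 1680.

1680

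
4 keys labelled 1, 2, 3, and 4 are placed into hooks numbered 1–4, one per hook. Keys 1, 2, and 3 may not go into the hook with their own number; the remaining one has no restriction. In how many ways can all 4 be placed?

11

Let Aᵢ (for i ∈ {1, 2, 3}) be the placements that put key i in its forbidden hook. Any j of these fix j positions, leaving (4−j)! ways to fill the rest, and there are C(3,j) ways to pick which j.
By inclusion–exclusion, the number of valid placements is Σ_{j=0}^{3} (−1)^j C(3,j)·(4−j)!.
Computing: 24 − 18 + 6 − 1 = 11.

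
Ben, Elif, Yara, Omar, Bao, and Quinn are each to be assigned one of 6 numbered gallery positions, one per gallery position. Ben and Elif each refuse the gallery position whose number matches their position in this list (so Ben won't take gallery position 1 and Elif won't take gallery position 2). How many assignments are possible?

504

Let Aᵢ (for i ∈ {1, 2}) be the placements that put person i in their forbidden gallery position. Any j of these fix j positions, leaving (6−j)! ways to fill the rest, and there are C(2,j) ways to pick which j.
By inclusion–exclusion, the number of valid placements is Σ_{j=0}^{2} (−1)^j C(2,j)·(6−j)!.
Computing: 720 − 240 + 24 = 504.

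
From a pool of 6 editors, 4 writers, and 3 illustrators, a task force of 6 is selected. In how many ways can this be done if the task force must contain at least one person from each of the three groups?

1416

With no constraint there are C(13,6) = 1716 possible selections.
Subtract selections that omit an entire group: no editors → C(7,6) = 7; no writers → C(9,6) = 84; no illustrators → C(10,6) = 210.
Add back selections omitting two groups (i.e. drawn from a single group): C(6,6) + C(4,6) + C(3,6) = 1.
By inclusion–exclusion: 1716 − 301 + 1 = 1416.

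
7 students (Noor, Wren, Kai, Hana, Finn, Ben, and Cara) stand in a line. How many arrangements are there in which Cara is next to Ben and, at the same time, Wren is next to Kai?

Treat {Cara,Ben} as one block (2 orders) and {Wren,Kai} as another (2 orders).
That leaves 5 units to arrange: 2 × 2 × 5! = 4 × 120 = 480.

480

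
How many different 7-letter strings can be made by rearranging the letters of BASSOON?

1260

The 7 letters of BASSOON have repeats: O appearing twice and S appearing twice.
The number of distinct arrangements is 7!/(2!·2!) = 5040/4 = 1260.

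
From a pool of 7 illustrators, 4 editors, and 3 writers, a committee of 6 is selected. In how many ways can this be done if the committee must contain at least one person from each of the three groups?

2331

With no constraint there are C(14,6) = 3003 possible selections.
Subtract selections that omit an entire group: no illustrators → C(7,6) = 7; no editors → C(10,6) = 210; no writers → C(11,6) = 462.
Add back selections omitting two groups (i.e. drawn from a single group): C(7,6) + C(4,6) + C(3,6) = 7.
By inclusion–exclusion: 3003 − 679 + 7 = 2331.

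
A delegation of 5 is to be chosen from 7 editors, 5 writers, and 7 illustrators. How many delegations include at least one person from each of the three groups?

8085

With no constraint there are C(19,5) = 11628 possible selections.
Subtract selections that omit an entire group: no editors → C(12,5) = 792; no writers → C(14,5) = 2002; no illustrators → C(12,5) = 792.
Add back selections omitting two groups (i.e. drawn from a single group): C(7,5) + C(5,5) + C(7,5) = 43.
By inclusion–exclusion: 11628 − 3586 + 43 = 8085.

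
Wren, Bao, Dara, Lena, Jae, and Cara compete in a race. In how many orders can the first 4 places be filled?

360

This is an ordered selection of 4 from 6: P(6,4).
That gives 6 × 5 × 4 × 3 = 360.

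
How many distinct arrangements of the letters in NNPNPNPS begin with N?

Fix N in the first position and arrange the remaining 7 letters.
Those 7 letters have N appearing 3 times and P appearing 3 times, giving (7)!/(3!·3!) = 140.

140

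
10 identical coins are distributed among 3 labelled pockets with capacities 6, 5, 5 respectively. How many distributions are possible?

Without the upper bounds there are C(12,2) = 66 ways to split 10 among 3 pockets.
Subtract solutions that violate a single cap (substitute x_i' = x_i − (cap_i+1)): x_1 ≥ 7 gives C(5,2) = 10; x_2 ≥ 6 gives C(6,2) = 15; x_3 ≥ 6 gives C(6,2) = 15. Together 40.
No two caps can be exceeded simultaneously, so the pair terms are all 0.
By inclusion–exclusion the count is 66 − 40 + 0 = 26.

26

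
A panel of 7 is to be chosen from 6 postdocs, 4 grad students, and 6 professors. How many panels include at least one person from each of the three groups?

10408

With no constraint there are C(16,7) = 11440 possible selections.
Selections missing a whole group: no postdocs → C(10,7) = 120; no grad students → C(12,7) = 792; no professors → C(10,7) = 120.
Add back selections omitting two groups (i.e. drawn from a single group): C(6,7) + C(4,7) + C(6,7) = 0.
By inclusion–exclusion: 11440 − 1032 + 0 = 10408.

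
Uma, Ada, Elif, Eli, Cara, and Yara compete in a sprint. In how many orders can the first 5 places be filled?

720

This is an ordered selection of 5 from 6: P(6,5).
That gives 6 × 5 × 4 × 3 × 2 = 720.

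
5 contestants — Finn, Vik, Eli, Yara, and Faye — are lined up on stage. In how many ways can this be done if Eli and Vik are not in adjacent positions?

Of the 5! = 120 arrangements, those with Eli and Vik adjacent number 2 × 4! = 48 (treat the pair as a block with 2 internal orders).
So 120 − 48 = 72 arrangements keep them apart.

72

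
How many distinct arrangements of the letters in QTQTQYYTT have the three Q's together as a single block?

Treat the 3 copies of Q as a single block. The multiset to arrange is then {QQQ, T, T, T, T, Y, Y}, 7 items in all.
That gives (7)!/(4!·2!) = 105 arrangements.

105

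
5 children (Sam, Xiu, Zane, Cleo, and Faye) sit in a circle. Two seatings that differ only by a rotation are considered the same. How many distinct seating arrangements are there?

Seat Sam anywhere (absorbing the rotational symmetry), then permute the other 4: (4)! = 24.

24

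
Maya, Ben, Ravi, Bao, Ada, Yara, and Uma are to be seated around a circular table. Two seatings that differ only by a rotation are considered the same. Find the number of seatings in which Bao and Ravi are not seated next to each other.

480

All circular seatings of 7 people number (6)! = 720.
Those with Bao next to Ravi: fuse the pair into one unit and seat 6 units around a circle — 2·(5)! = 240.
Subtracting, 720 − 240 = 480.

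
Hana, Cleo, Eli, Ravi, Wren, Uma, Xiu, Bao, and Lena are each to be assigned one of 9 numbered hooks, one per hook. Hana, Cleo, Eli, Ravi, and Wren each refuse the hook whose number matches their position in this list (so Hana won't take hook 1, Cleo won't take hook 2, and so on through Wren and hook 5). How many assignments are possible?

205056

Let Aᵢ (for 1 ≤ i ≤ 5) be the placements that put person i in their forbidden hook. Any j of these fix j positions, leaving (9−j)! ways to fill the rest, and there are C(5,j) ways to pick which j.
By inclusion–exclusion, the number of valid placements is Σ_{j=0}^{5} (−1)^j C(5,j)·(9−j)!.
Computing: 362880 − 201600 + 50400 − 7200 + 600 − 24 = 205056.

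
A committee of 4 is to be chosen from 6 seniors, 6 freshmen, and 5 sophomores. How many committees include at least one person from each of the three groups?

With no constraint there are C(17,4) = 2380 possible selections.
Selections missing a whole group: no seniors → C(11,4) = 330; no freshmen → C(11,4) = 330; no sophomores → C(12,4) = 495.
Add back selections omitting two groups (i.e. drawn from a single group): C(6,4) + C(6,4) + C(5,4) = 35.
By inclusion–exclusion: 2380 − 1155 + 35 = 1260.

1260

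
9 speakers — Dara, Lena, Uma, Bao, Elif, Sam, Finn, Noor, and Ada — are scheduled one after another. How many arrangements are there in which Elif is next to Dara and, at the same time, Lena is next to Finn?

20160

Treat {Elif,Dara} as one block (2 orders) and {Lena,Finn} as another (2 orders).
That leaves 7 units to arrange: 2 × 2 × 7! = 4 × 5040 = 20160.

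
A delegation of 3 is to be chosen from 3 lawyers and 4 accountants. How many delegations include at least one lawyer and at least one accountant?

30

With no constraint there are C(7,3) = 35 possible selections.
Selections missing a whole group: no lawyers → C(4,3) = 4; no accountants → C(3,3) = 1.
Both groups omitted at once is impossible, so 35 − 5 = 30.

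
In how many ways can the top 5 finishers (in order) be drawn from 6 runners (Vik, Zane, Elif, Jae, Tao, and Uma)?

There are 6 choices for 1st place, 5 for 2nd, and so on down to 2 for position 5.
That gives 6 × 5 × 4 × 3 × 2 = 720.

720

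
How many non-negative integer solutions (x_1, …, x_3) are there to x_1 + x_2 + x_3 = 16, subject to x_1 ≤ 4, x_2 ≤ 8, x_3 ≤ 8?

By stars and bars, unrestricted non-negative solutions to x_1+…+x_3 = 16 number C(16+2,2) = 153.
Subtract solutions that violate a single cap (substitute x_i' = x_i − (cap_i+1)): x_1 ≥ 5 gives C(13,2) = 78; x_2 ≥ 9 gives C(9,2) = 36; x_3 ≥ 9 gives C(9,2) = 36. Together 150.
Add back pairs where two caps are both exceeded: 6 + 6 + 0 = 12.
By inclusion–exclusion the count is 153 − 150 + 12 = 15.

15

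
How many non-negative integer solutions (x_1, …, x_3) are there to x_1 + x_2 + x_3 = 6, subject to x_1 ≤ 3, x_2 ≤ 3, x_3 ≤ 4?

13

Ignoring the caps, the number of non-negative solutions to x_1+…+x_3 = 6 is C(8,2) = 28.
Subtract solutions that violate a single cap (substitute x_i' = x_i − (cap_i+1)): x_1 ≥ 4 gives C(4,2) = 6; x_2 ≥ 4 gives C(4,2) = 6; x_3 ≥ 5 gives C(3,2) = 3. Together 15.
No two caps can be exceeded simultaneously, so the pair terms are all 0.
By inclusion–exclusion the count is 28 − 15 + 0 = 13.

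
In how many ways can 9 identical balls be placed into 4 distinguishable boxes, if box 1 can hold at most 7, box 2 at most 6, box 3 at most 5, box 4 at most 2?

By stars and bars, unrestricted non-negative solutions to x_1+…+x_4 = 9 number C(9+3,3) = 220.
Subtract solutions that violate a single cap (substitute x_i' = x_i − (cap_i+1)): x_1 ≥ 8 gives C(4,3) = 4; x_2 ≥ 7 gives C(5,3) = 10; x_3 ≥ 6 gives C(6,3) = 20; x_4 ≥ 3 gives C(9,3) = 84. Together 118.
Add back pairs where two caps are both exceeded: 0 + 0 + 0 + 0 + 0 + 1 = 1.
By inclusion–exclusion the count is 220 − 118 + 1 = 103.

103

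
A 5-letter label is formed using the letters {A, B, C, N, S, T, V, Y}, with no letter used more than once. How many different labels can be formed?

6720

This is a permutation of 5 out of 8: P(8,5) = 8!/3!.
8 × 7 × 6 × 5 × 4 = 6720.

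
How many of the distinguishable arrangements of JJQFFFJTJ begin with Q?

Fix Q in the first position and arrange the remaining 8 letters.
Those 8 letters have F appearing 3 times and J appearing 4 times, giving (8)!/(4!·3!) = 280.

280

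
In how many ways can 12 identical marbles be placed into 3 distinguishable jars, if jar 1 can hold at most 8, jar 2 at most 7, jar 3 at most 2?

Ignoring the caps, the number of non-negative solutions to x_1+…+x_3 = 12 is C(14,2) = 91.
Subtract solutions that violate a single cap (substitute x_i' = x_i − (cap_i+1)): x_1 ≥ 9 gives C(5,2) = 10; x_2 ≥ 8 gives C(6,2) = 15; x_3 ≥ 3 gives C(11,2) = 55. Together 80.
Add back pairs where two caps are both exceeded: 0 + 1 + 3 = 4.
By inclusion–exclusion the count is 91 − 80 + 4 = 15.

15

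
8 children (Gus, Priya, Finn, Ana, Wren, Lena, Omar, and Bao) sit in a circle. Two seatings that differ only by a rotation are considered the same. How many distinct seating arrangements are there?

5040

Fix one person's seat to break rotational symmetry; the remaining 7 people can be arranged in (7)! = 5040 ways.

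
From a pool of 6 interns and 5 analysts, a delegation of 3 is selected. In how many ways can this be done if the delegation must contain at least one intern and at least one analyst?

135

Total 3-person selections from all 11: C(11,3) = 165.
Subtract selections that omit an entire group: no interns → C(5,3) = 10; no analysts → C(6,3) = 20.
Both groups omitted at once is impossible, so 165 − 30 = 135.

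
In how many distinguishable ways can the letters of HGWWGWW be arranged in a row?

HGWWGWW has 7 letters with G appearing twice and W appearing 4 times.
The number of distinct arrangements is 7!/(4!·2!) = 5040/48 = 105.

105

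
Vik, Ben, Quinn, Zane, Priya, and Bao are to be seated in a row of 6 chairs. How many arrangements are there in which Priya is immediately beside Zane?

Treat {Priya, Zane} as a single unit. There are 5 units to order, and the pair itself can be ordered 2 ways.
That gives 2 × 5! = 2 × 120 = 240.

240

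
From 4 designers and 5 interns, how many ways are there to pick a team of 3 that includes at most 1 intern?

34

Split by how many interns are chosen (0 through 1).
Sum: C(5,0)·C(4,3) + C(5,1)·C(4,2) = 4 + 30 = 34.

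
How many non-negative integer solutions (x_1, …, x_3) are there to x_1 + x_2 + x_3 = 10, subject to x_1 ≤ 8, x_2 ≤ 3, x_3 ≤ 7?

Ignoring the caps, the number of non-negative solutions to x_1+…+x_3 = 10 is C(12,2) = 66.
Subtract solutions that violate a single cap (substitute x_i' = x_i − (cap_i+1)): x_1 ≥ 9 gives C(3,2) = 3; x_2 ≥ 4 gives C(8,2) = 28; x_3 ≥ 8 gives C(4,2) = 6. Together 37.
No two caps can be exceeded simultaneously, so the pair terms are all 0.
By inclusion–exclusion the count is 66 − 37 + 0 = 29.

29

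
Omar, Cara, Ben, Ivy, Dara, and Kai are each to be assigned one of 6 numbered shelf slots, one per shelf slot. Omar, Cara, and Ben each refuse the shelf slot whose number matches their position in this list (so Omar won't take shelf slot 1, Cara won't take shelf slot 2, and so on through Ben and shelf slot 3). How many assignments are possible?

Let Aᵢ (for i ∈ {1, 2, 3}) be the placements that put person i in their forbidden shelf slot. Any j of these fix j positions, leaving (6−j)! ways to fill the rest, and there are C(3,j) ways to pick which j.
By inclusion–exclusion, the number of valid placements is Σ_{j=0}^{3} (−1)^j C(3,j)·(6−j)!.
Computing: 720 − 360 + 72 − 6 = 426.

426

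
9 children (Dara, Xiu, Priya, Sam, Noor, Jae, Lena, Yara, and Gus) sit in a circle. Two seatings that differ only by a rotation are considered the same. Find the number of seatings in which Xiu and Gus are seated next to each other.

10080

Treat {Xiu, Gus} as one unit (2 internal orders) and seat the resulting 8 units around the table: (7)! circular arrangements.
So 2 × (7)! = 2 × 5040 = 10080.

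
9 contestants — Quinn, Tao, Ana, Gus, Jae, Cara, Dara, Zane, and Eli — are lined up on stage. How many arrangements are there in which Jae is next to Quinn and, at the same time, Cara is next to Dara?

20160

Treat {Jae,Quinn} as one block (2 orders) and {Cara,Dara} as another (2 orders).
That leaves 7 units to arrange: 2 × 2 × 7! = 4 × 5040 = 20160.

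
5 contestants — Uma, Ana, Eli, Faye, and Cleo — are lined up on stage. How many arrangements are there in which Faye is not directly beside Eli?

72

There are 5! = 120 arrangements in all. If Faye and Eli are adjacent, merging them into one block gives 2·(4)! = 48 arrangements.
So 120 − 48 = 72 arrangements keep them apart.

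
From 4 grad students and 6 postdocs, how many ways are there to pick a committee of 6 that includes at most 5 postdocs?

Split by how many postdocs are chosen (0 through 5).
Sum: C(6,0)·C(4,6) + C(6,1)·C(4,5) + C(6,2)·C(4,4) + C(6,3)·C(4,3) + C(6,4)·C(4,2) + C(6,5)·C(4,1) = 0 + 0 + 15 + 80 + 90 + 24 = 209.

209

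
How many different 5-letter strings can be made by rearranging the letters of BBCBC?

Letter multiplicities in BBCBC: B×3, C×2.
The number of distinct arrangements is 5!/(3!·2!) = 120/12 = 10.

10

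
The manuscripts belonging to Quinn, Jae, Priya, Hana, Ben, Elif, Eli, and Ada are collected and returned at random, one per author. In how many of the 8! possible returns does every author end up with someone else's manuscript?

14833

Count assignments avoiding every fixed point. For any j of the 8 authors fixed to their own manuscript, the other 8−j can be arranged in (8−j)! ways.
By inclusion–exclusion this is Σ_{j=0}^{8} (−1)^j C(8,j)·(8−j)!.
Computing: 40320 − 40320 + 20160 − 6720 + 1680 − 336 + 56 − 8 + 1 = 14833.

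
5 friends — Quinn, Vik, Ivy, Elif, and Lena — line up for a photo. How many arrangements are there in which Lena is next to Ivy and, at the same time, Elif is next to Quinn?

24

Treat {Lena,Ivy} as one block (2 orders) and {Elif,Quinn} as another (2 orders).
That leaves 3 units to arrange: 2 × 2 × 3! = 4 × 6 = 24.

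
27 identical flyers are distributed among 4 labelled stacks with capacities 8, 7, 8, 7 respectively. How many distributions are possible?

20

Ignoring the caps, the number of non-negative solutions to x_1+…+x_4 = 27 is C(30,3) = 4060.
Subtract solutions that violate a single cap (substitute x_i' = x_i − (cap_i+1)): x_1 ≥ 9 gives C(21,3) = 1330; x_2 ≥ 8 gives C(22,3) = 1540; x_3 ≥ 9 gives C(21,3) = 1330; x_4 ≥ 8 gives C(22,3) = 1540. Together 5740.
Add back pairs where two caps are both exceeded: 286 + 220 + 286 + 286 + 364 + 286 = 1728.
Subtract triples: 4 + 10 + 4 + 10 = 28.
By inclusion–exclusion the count is 4060 − 5740 + 1728 − 28 = 20.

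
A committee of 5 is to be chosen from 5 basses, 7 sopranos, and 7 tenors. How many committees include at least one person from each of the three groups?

Total 5-person selections from all 19: C(19,5) = 11628.
Selections missing a whole group: no basses → C(14,5) = 2002; no sopranos → C(12,5) = 792; no tenors → C(12,5) = 792.
Add back selections omitting two groups (i.e. drawn from a single group): C(5,5) + C(7,5) + C(7,5) = 43.
By inclusion–exclusion: 11628 − 3586 + 43 = 8085.

8085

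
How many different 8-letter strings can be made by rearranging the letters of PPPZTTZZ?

560

Letter multiplicities in PPPZTTZZ: P×3, T×2, Z×3.
The number of distinct arrangements is 8!/(3!·3!·2!) = 40320/72 = 560.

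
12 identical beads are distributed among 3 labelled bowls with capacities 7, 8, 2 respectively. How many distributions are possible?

Without the upper bounds there are C(14,2) = 91 ways to split 12 among 3 bowls.
Subtract solutions that violate a single cap (substitute x_i' = x_i − (cap_i+1)): x_1 ≥ 8 gives C(6,2) = 15; x_2 ≥ 9 gives C(5,2) = 10; x_3 ≥ 3 gives C(11,2) = 55. Together 80.
Add back pairs where two caps are both exceeded: 0 + 3 + 1 = 4.
By inclusion–exclusion the count is 91 − 80 + 4 = 15.

15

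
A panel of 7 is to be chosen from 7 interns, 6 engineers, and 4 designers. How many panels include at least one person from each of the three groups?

17283

With no constraint there are C(17,7) = 19448 possible selections.
Subtract selections that omit an entire group: no interns → C(10,7) = 120; no engineers → C(11,7) = 330; no designers → C(13,7) = 1716.
Add back selections omitting two groups (i.e. drawn from a single group): C(7,7) + C(6,7) + C(4,7) = 1.
By inclusion–exclusion: 19448 − 2166 + 1 = 17283.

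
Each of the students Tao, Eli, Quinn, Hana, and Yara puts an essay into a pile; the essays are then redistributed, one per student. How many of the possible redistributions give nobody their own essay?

This is the derangement count D_5: permutations of 5 items with no fixed point.
By inclusion–exclusion this is Σ_{j=0}^{5} (−1)^j C(5,j)·(5−j)!.
Computing: 120 − 120 + 60 − 20 + 5 − 1 = 44.

44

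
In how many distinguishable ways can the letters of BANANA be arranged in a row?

60

BANANA has 6 letters with A appearing 3 times and N appearing twice.
So there are 6! / (3!·2!) = 60 distinguishable arrangements.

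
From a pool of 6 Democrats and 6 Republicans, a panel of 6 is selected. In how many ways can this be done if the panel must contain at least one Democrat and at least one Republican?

922

Total 6-person selections from all 12: C(12,6) = 924.
Subtract selections that omit an entire group: no Democrats → C(6,6) = 1; no Republicans → C(6,6) = 1.
Both groups omitted at once is impossible, so 924 − 2 = 922.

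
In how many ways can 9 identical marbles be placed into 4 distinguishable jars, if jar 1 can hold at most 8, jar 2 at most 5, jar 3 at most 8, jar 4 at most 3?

142

By stars and bars, unrestricted non-negative solutions to x_1+…+x_4 = 9 number C(9+3,3) = 220.
Subtract solutions that violate a single cap (substitute x_i' = x_i − (cap_i+1)): x_1 ≥ 9 gives C(3,3) = 1; x_2 ≥ 6 gives C(6,3) = 20; x_3 ≥ 9 gives C(3,3) = 1; x_4 ≥ 4 gives C(8,3) = 56. Together 78.
No two caps can be exceeded simultaneously, so the pair terms are all 0.
By inclusion–exclusion the count is 220 − 78 + 0 = 142.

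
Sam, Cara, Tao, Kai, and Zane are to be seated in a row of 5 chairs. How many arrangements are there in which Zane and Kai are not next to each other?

Of the 5! = 120 arrangements, those with Zane and Kai adjacent number 2 × 4! = 48 (treat the pair as a block with 2 internal orders).
So 120 − 48 = 72 arrangements keep them apart.

72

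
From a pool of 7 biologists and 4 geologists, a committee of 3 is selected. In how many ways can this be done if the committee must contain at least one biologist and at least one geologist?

Unrestricted: C(11,3) = 165 ways to pick any 3 of the 11.
Selections missing a whole group: no biologists → C(4,3) = 4; no geologists → C(7,3) = 35.
Both groups omitted at once is impossible, so 165 − 39 = 126.

126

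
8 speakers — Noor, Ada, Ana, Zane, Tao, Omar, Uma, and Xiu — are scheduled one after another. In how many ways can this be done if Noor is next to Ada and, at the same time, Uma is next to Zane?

Treat {Noor,Ada} as one block (2 orders) and {Uma,Zane} as another (2 orders).
That leaves 6 units to arrange: 2 × 2 × 6! = 4 × 720 = 2880.

2880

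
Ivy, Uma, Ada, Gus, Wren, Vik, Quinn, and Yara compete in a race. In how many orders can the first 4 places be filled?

There are 8 choices for 1st place, 7 for 2nd, and so on down to 5 for position 4.
That gives 8 × 7 × 6 × 5 = 1680.

1680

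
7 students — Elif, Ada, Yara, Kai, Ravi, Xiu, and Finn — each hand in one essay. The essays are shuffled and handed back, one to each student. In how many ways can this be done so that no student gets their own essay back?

Let Aᵢ be the assignments in which student i gets their own essay. We want the size of the complement of A₁∪…∪A_7.
By inclusion–exclusion this is Σ_{j=0}^{7} (−1)^j C(7,j)·(7−j)!.
Computing: 5040 − 5040 + 2520 − 840 + 210 − 42 + 7 − 1 = 1854.

1854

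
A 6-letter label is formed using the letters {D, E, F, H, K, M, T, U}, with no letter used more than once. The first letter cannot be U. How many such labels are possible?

17640

The first letter has 8−1 = 7 choices (anything except U).
The remaining 5 letters are filled from the other 7 symbols without repetition: 7 × 6 × 5 × 4 × 3 = 2520.
Total: 7 × 2520 = 17640.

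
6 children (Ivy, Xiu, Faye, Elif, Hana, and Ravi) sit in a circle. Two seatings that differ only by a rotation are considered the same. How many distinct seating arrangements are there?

120

Fix one person's seat to break rotational symmetry; the remaining 5 people can be arranged in (5)! = 120 ways.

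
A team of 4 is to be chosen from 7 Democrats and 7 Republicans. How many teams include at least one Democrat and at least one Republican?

Unrestricted: C(14,4) = 1001 ways to pick any 4 of the 14.
Subtract selections that omit an entire group: no Democrats → C(7,4) = 35; no Republicans → C(7,4) = 35.
Both groups omitted at once is impossible, so 1001 − 70 = 931.

931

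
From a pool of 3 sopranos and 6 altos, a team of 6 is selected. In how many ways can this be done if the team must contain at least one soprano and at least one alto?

83

With no constraint there are C(9,6) = 84 possible selections.
Selections missing a whole group: no sopranos → C(6,6) = 1; no altos → C(3,6) = 0.
Both groups omitted at once is impossible, so 84 − 1 = 83.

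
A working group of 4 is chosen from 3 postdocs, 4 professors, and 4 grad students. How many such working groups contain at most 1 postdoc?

Split by how many postdocs are chosen (0 through 1).
Sum: C(3,0)·C(8,4) + C(3,1)·C(8,3) = 70 + 168 = 238.

238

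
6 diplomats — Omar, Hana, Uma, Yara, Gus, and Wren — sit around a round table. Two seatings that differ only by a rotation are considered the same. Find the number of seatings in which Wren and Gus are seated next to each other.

Treat {Wren, Gus} as one unit (2 internal orders) and seat the resulting 5 units around the table: (4)! circular arrangements.
So 2 × (4)! = 2 × 24 = 48.

48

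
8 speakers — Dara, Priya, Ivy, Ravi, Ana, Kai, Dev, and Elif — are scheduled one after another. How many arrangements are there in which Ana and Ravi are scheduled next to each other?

10080

Place the 6 others and the Ana-Ravi pair as 7 objects in a line; the pair has 2 internal arrangements.
That gives 2 × 7! = 2 × 5040 = 10080.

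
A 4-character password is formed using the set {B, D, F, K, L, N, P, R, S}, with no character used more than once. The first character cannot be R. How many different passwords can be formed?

The first character has 9−1 = 8 choices (anything except R).
The remaining 3 characters are filled from the other 8 symbols without repetition: 8 × 7 × 6 = 336.
Total: 8 × 336 = 2688.

2688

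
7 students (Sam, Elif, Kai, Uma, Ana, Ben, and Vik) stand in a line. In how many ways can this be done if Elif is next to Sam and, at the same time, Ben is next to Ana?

Treat {Elif,Sam} as one block (2 orders) and {Ben,Ana} as another (2 orders).
That leaves 5 units to arrange: 2 × 2 × 5! = 4 × 120 = 480.

480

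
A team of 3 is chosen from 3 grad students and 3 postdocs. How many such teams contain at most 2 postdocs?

Split by how many postdocs are chosen (0 through 2).
Sum: C(3,0)·C(3,3) + C(3,1)·C(3,2) + C(3,2)·C(3,1) = 1 + 9 + 9 = 19.

19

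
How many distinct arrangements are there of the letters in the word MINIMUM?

MINIMUM has 7 letters with I appearing twice and M appearing 3 times.
So there are 7! / (3!·2!) = 420 distinguishable arrangements.

420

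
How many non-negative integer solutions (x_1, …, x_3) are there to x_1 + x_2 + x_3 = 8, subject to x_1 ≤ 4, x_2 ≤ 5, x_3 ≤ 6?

Without the upper bounds there are C(10,2) = 45 ways to split 8 among 3 variables.
Subtract solutions that violate a single cap (substitute x_i' = x_i − (cap_i+1)): x_1 ≥ 5 gives C(5,2) = 10; x_2 ≥ 6 gives C(4,2) = 6; x_3 ≥ 7 gives C(3,2) = 3. Together 19.
No two caps can be exceeded simultaneously, so the pair terms are all 0.
By inclusion–exclusion the count is 45 − 19 + 0 = 26.

26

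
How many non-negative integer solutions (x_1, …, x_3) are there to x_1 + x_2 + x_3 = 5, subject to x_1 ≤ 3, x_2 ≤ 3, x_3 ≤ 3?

Ignoring the caps, the number of non-negative solutions to x_1+…+x_3 = 5 is C(7,2) = 21.
Subtract solutions that violate a single cap (substitute x_i' = x_i − (cap_i+1)): x_1 ≥ 4 gives C(3,2) = 3; x_2 ≥ 4 gives C(3,2) = 3; x_3 ≥ 4 gives C(3,2) = 3. Together 9.
No two caps can be exceeded simultaneously, so the pair terms are all 0.
By inclusion–exclusion the count is 21 − 9 + 0 = 12.

12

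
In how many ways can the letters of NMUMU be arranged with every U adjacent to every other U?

Treat the 2 copies of U as a single block. The multiset to arrange is then {UU, M, M, N}, 4 items in all.
That gives (4)!/(2!) = 12 arrangements.

12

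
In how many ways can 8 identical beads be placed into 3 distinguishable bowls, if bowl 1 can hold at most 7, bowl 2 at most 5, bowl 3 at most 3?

Without the upper bounds there are C(10,2) = 45 ways to split 8 among 3 bowls.
Subtract solutions that violate a single cap (substitute x_i' = x_i − (cap_i+1)): x_1 ≥ 8 gives C(2,2) = 1; x_2 ≥ 6 gives C(4,2) = 6; x_3 ≥ 4 gives C(6,2) = 15. Together 22.
No two caps can be exceeded simultaneously, so the pair terms are all 0.
By inclusion–exclusion the count is 45 − 22 + 0 = 23.

23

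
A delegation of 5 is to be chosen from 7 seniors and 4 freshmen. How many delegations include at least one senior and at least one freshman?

With no constraint there are C(11,5) = 462 possible selections.
Subtract selections that omit an entire group: no seniors → C(4,5) = 0; no freshmen → C(7,5) = 21.
Both groups omitted at once is impossible, so 462 − 21 = 441.

441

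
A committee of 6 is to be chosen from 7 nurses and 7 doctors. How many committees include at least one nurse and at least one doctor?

With no constraint there are C(14,6) = 3003 possible selections.
Selections missing a whole group: no nurses → C(7,6) = 7; no doctors → C(7,6) = 7.
Both groups omitted at once is impossible, so 3003 − 14 = 2989.

2989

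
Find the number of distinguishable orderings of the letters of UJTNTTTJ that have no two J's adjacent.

630

Total arrangements of UJTNTTTJ: 8!/(4!·2!) = 840.
If the two J's are adjacent, glue them into one block, leaving 7 items to arrange: (7)!/(4!) = 210 ways.
Subtracting, 840 − 210 = 630 arrangements keep the J's apart.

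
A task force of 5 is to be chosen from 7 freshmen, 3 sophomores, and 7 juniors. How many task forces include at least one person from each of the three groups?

3724

With no constraint there are C(17,5) = 6188 possible selections.
Subtract selections that omit an entire group: no freshmen → C(10,5) = 252; no sophomores → C(14,5) = 2002; no juniors → C(10,5) = 252.
Add back selections omitting two groups (i.e. drawn from a single group): C(7,5) + C(3,5) + C(7,5) = 42.
By inclusion–exclusion: 6188 − 2506 + 42 = 3724.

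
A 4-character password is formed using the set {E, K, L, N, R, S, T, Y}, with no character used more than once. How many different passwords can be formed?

1680

Choose and order 4 of the 8 symbols: the first character has 8 options, the next 7, then 6, 5.
That product is 8 × 7 × 6 × 5 = 1680.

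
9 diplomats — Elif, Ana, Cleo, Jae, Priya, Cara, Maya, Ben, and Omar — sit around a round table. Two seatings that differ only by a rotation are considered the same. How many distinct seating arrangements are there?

Around a circle, 9 distinct people have 9!/9 = (8)! = 40320 rotationally distinct seatings.

40320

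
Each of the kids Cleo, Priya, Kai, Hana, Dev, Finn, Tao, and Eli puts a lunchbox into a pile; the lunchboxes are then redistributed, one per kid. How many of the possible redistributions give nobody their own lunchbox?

This is the derangement count D_8: permutations of 8 items with no fixed point.
By inclusion–exclusion this is Σ_{j=0}^{8} (−1)^j C(8,j)·(8−j)!.
Computing: 40320 − 40320 + 20160 − 6720 + 1680 − 336 + 56 − 8 + 1 = 14833.

14833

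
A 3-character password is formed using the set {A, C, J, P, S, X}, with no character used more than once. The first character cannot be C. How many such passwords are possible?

100

The first character has 6−1 = 5 choices (anything except C).
The remaining 2 characters are filled from the other 5 symbols without repetition: 5 × 4 = 20.
Total: 5 × 20 = 100.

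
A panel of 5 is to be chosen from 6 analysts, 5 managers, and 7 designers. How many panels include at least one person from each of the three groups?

Unrestricted: C(18,5) = 8568 ways to pick any 5 of the 18.
Selections missing a whole group: no analysts → C(12,5) = 792; no managers → C(13,5) = 1287; no designers → C(11,5) = 462.
Add back selections omitting two groups (i.e. drawn from a single group): C(6,5) + C(5,5) + C(7,5) = 28.
By inclusion–exclusion: 8568 − 2541 + 28 = 6055.

6055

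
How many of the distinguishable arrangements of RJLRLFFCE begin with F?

With the first slot taken by F, it remains to arrange the other 8 letters (RJLRLFCE).
Those 8 letters have L appearing twice and R appearing twice, giving (8)!/(2!·2!) = 10080.

10080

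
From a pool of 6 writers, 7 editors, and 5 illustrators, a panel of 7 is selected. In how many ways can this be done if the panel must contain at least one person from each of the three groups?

With no constraint there are C(18,7) = 31824 possible selections.
Selections missing a whole group: no writers → C(12,7) = 792; no editors → C(11,7) = 330; no illustrators → C(13,7) = 1716.
Add back selections omitting two groups (i.e. drawn from a single group): C(6,7) + C(7,7) + C(5,7) = 1.
By inclusion–exclusion: 31824 − 2838 + 1 = 28987.

28987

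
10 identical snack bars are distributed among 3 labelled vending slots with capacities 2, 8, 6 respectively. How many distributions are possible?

18

Ignoring the caps, the number of non-negative solutions to x_1+…+x_3 = 10 is C(12,2) = 66.
Subtract solutions that violate a single cap (substitute x_i' = x_i − (cap_i+1)): x_1 ≥ 3 gives C(9,2) = 36; x_2 ≥ 9 gives C(3,2) = 3; x_3 ≥ 7 gives C(5,2) = 10. Together 49.
Add back pairs where two caps are both exceeded: 0 + 1 + 0 = 1.
By inclusion–exclusion the count is 66 − 49 + 1 = 18.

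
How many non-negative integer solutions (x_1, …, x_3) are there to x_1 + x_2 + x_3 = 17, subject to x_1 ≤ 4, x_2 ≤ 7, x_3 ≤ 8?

6

Ignoring the caps, the number of non-negative solutions to x_1+…+x_3 = 17 is C(19,2) = 171.
Subtract solutions that violate a single cap (substitute x_i' = x_i − (cap_i+1)): x_1 ≥ 5 gives C(14,2) = 91; x_2 ≥ 8 gives C(11,2) = 55; x_3 ≥ 9 gives C(10,2) = 45. Together 191.
Add back pairs where two caps are both exceeded: 15 + 10 + 1 = 26.
By inclusion–exclusion the count is 171 − 191 + 26 = 6.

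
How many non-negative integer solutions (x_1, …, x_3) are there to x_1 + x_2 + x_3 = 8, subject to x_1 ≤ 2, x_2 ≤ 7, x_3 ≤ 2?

8

Ignoring the caps, the number of non-negative solutions to x_1+…+x_3 = 8 is C(10,2) = 45.
Subtract solutions that violate a single cap (substitute x_i' = x_i − (cap_i+1)): x_1 ≥ 3 gives C(7,2) = 21; x_2 ≥ 8 gives C(2,2) = 1; x_3 ≥ 3 gives C(7,2) = 21. Together 43.
Add back pairs where two caps are both exceeded: 0 + 6 + 0 = 6.
By inclusion–exclusion the count is 45 − 43 + 6 = 8.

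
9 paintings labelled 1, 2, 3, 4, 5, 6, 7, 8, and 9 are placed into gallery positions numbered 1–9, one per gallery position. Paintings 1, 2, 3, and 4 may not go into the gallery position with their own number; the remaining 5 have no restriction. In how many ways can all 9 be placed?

229080

Let Aᵢ (for 1 ≤ i ≤ 4) be the placements that put painting i in its forbidden gallery position. Any j of these fix j positions, leaving (9−j)! ways to fill the rest, and there are C(4,j) ways to pick which j.
By inclusion–exclusion, the number of valid placements is Σ_{j=0}^{4} (−1)^j C(4,j)·(9−j)!.
Computing: 362880 − 161280 + 30240 − 2880 + 120 = 229080.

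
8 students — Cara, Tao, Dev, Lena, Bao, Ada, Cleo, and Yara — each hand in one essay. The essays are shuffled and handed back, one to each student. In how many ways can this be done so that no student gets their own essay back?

14833

Count assignments avoiding every fixed point. For any j of the 8 students fixed to their own essay, the other 8−j can be arranged in (8−j)! ways.
By inclusion–exclusion this is Σ_{j=0}^{8} (−1)^j C(8,j)·(8−j)!.
Computing: 40320 − 40320 + 20160 − 6720 + 1680 − 336 + 56 − 8 + 1 = 14833.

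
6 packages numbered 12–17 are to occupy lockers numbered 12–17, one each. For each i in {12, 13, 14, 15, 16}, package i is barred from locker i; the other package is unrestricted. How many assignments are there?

Let Aᵢ (for 12 ≤ i ≤ 16) be the placements that put package i in its forbidden locker. Any j of these fix j positions, leaving (6−j)! ways to fill the rest, and there are C(5,j) ways to pick which j.
By inclusion–exclusion, the number of valid placements is Σ_{j=0}^{5} (−1)^j C(5,j)·(6−j)!.
Computing: 720 − 600 + 240 − 60 + 10 − 1 = 309.

309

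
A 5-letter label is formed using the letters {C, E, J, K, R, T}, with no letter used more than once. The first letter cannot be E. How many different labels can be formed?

600

The first letter has 6−1 = 5 choices (anything except E).
The remaining 4 letters are filled from the other 5 symbols without repetition: 5 × 4 × 3 × 2 = 120.
Total: 5 × 120 = 600.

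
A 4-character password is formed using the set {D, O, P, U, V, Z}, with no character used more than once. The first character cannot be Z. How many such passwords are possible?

300

The first character has 6−1 = 5 choices (anything except Z).
The remaining 3 characters are filled from the other 5 symbols without repetition: 5 × 4 × 3 = 60.
Total: 5 × 60 = 300.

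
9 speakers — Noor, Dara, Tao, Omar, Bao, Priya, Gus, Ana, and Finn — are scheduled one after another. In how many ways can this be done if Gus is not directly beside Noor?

282240

Of the 9! = 362880 arrangements, those with Gus and Noor adjacent number 2 × 8! = 80640 (treat the pair as a block with 2 internal orders).
So 362880 − 80640 = 282240 arrangements keep them apart.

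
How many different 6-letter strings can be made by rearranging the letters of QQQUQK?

30

The 6 letters of QQQUQK have repeats: Q appearing 4 times.
So there are 6! / (4!) = 30 distinguishable arrangements.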